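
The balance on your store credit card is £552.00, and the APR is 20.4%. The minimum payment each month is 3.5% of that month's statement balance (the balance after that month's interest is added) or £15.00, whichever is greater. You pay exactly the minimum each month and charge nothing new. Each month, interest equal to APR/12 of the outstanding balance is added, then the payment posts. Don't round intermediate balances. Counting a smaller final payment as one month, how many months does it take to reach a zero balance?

Monthly rate r = 20.4%/12 = 1.7% = 0.017.
While 3.5% of the post-interest balance exceeds £15.00, each month B ← (B·(1+r))·(1 − 0.035), i.e. B shrinks by the factor (1+r)·0.965 = 0.9814.
This holds for months 1–15. Entering month 16 the balance is £416.55; 3.5% of the post-interest balance is now below £15.00, so the flat £15.00 minimum applies from here.
From month 16 a fixed £15.00 at rate r clears £416.55 in 38 more payments. Total: 15 + 38 = 53 months.

53 months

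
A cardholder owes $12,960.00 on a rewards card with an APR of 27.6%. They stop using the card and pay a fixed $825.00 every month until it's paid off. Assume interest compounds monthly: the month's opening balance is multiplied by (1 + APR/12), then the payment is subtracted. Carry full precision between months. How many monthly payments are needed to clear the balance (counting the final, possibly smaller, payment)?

Monthly rate r = 27.6%/12 = 2.3% = 0.023.
Recurrence: B ← B·(1+r) − $825.00.
Month 1: interest $298.08; balance after payment $12,433.08.
Month 2: interest $285.96; balance after payment $11,894.04.
Closed form: n = −ln(1 − rB₀/P)/ln(1+r) = −ln(0.63869)/ln(1.023) ≈ 19.716, so the balance reaches zero during payment 20.

20 payments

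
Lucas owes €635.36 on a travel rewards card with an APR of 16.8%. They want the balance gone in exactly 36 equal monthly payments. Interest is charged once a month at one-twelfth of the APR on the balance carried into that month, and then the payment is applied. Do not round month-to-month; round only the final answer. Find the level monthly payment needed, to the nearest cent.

€22.59

Monthly rate r = 16.8%/12 = 1.4% = 0.014.
Level-payment amortization: P = B₀·r / (1 − (1+r)^(−n)) = 635.36·0.014 / (1 − 1.014^(−36)).
Denominator 1 − (1+r)^(−36) = 0.39377531.
P = 8.89504 / 0.39377531 ≈ 22.59.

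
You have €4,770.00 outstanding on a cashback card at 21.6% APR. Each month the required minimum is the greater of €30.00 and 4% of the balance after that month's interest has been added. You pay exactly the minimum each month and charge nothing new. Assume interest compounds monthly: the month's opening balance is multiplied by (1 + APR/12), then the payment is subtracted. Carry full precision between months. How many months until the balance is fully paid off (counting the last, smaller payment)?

114 months

Monthly rate r = 21.6%/12 = 1.8% = 0.018.
While 4% of the post-interest balance exceeds €30.00, each month B ← (B·(1+r))·(1 − 0.04), i.e. B shrinks by the factor (1+r)·0.96 = 0.97728.
This holds for months 1–82. Entering month 83 the balance is €724.56; 4% of the post-interest balance is now below €30.00, so the flat €30.00 minimum applies from here.
From month 83 a fixed €30.00 at rate r clears €724.56 in 32 more payments. Total: 82 + 32 = 114 months.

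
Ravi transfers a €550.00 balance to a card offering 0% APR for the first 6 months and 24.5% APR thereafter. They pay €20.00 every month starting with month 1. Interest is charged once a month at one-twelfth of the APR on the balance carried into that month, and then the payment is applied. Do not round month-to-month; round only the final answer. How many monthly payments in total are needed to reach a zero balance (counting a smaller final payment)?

Promo months 1–6 at r₀ = 0%/12 = 0; months 7+ at r₁ = 24.5%/12 = 0.0204167.
After month 6 (no interest yet): B = €550.00 − 6·€20.00 = €430.00.
Then at r₁ with €20.00/mo: n₂ = −ln(1 − r₁·B/P)/ln(1+r₁) ≈ 28.60 → 29 more payments.

35 payments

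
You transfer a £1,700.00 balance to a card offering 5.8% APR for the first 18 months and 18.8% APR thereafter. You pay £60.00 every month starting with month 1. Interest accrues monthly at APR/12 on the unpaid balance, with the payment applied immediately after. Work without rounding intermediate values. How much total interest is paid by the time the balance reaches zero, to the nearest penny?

£194.61

Promo months 1–18 at r₀ = 5.8%/12 = 0.00483333; months 19+ at r₁ = 18.8%/12 = 0.0156667.
After month 18: iterate B ← B·(1+r₀) − £60.00 for 18 months → £728.60.
Then at r₁ with £60.00/mo: n₂ = −ln(1 − r₁·B/P)/ln(1+r₁) ≈ 13.57 → 14 more payments.
Total paid = 31·£60.00 + £34.61 = £1,894.61; interest = £1,894.61 − £1,700.00 = £194.61.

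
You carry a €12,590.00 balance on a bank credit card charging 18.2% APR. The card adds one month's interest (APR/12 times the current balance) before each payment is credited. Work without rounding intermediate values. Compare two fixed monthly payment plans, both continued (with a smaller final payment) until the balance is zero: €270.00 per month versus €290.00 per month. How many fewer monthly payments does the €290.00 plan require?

10 fewer payments

Monthly rate r = 18.2%/12 = 1.51667% = 0.0151667.
At €270.00/mo: n = ⌈−ln(1 − rB₀/P)/ln(1+r)⌉ = 82 payments (last €162.70); total interest = total paid − €12,590.00 = €9,442.70.
At €290.00/mo: 72 payments (last €106.28); total interest €8,106.28.
Payments saved = 82 − 72 = 10.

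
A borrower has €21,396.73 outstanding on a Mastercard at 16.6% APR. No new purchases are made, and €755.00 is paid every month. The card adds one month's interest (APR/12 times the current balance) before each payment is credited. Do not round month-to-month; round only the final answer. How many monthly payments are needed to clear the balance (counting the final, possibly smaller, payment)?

37 months

Monthly rate r = 16.6%/12 = 1.38333% = 0.0138333.
Recurrence: B ← B·(1+r) − €755.00.
Month 1: interest €295.99; balance after payment €20,937.72.
Month 2: interest €289.64; balance after payment €20,472.36.
Closed form: n = −ln(1 − rB₀/P)/ln(1+r) = −ln(0.60796)/ln(1.01383) ≈ 36.222, so the balance reaches zero during payment 37.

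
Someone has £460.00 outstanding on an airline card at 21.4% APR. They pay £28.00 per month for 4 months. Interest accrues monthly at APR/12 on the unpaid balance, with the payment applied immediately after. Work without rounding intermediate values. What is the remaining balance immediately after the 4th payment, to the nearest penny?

Monthly rate r = 21.4%/12 = 1.78333% = 0.0178333.
Each month: B ← B·(1+r) − £28.00.
Month 1: interest £8.20; balance after payment £440.20.
Month 2: interest £7.85; balance after payment £420.05.
Month 3: interest £7.49; balance after payment £399.54.
Month 4: interest £7.13; balance after payment £378.67.

£378.67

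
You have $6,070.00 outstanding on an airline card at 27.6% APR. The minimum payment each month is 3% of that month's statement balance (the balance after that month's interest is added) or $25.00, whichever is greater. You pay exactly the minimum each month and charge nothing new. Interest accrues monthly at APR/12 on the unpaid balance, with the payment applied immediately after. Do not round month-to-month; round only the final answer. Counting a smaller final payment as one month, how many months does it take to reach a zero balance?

322 months

Monthly rate r = 27.6%/12 = 2.3% = 0.023.
While 3% of the post-interest balance exceeds $25.00, each month B ← (B·(1+r))·(1 − 0.03), i.e. B shrinks by the factor (1+r)·0.97 = 0.99231.
This holds for months 1–261. Entering month 262 the balance is $809.38; 3% of the post-interest balance is now below $25.00, so the flat $25.00 minimum applies from here.
From month 262 a fixed $25.00 at rate r clears $809.38 in 61 more payments. Total: 261 + 61 = 322 months.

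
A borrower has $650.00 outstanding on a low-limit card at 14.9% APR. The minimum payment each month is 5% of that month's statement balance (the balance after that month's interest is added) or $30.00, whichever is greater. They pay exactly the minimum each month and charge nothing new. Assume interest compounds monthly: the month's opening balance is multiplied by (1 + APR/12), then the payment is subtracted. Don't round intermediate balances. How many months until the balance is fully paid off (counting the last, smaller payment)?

Monthly rate r = 14.9%/12 = 1.24167% = 0.0124167.
While 5% of the post-interest balance exceeds $30.00, each month B ← (B·(1+r))·(1 − 0.05), i.e. B shrinks by the factor (1+r)·0.95 = 0.9618.
This holds for months 1–3. Entering month 4 the balance is $578.31; 5% of the post-interest balance is now below $30.00, so the flat $30.00 minimum applies from here.
From month 4 a fixed $30.00 at rate r clears $578.31 in 23 more payments. Total: 3 + 23 = 26 months.

26 months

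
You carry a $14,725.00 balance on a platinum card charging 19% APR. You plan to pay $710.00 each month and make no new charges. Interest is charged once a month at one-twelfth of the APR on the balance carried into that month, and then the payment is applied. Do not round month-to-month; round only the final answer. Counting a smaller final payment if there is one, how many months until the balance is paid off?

Monthly rate r = 19%/12 = 1.58333% = 0.0158333.
Recurrence: B ← B·(1+r) − $710.00.
Month 1: interest $233.15; balance after payment $14,248.15.
Month 2: interest $225.60; balance after payment $13,763.74.
Closed form: n = −ln(1 − rB₀/P)/ln(1+r) = −ln(0.67163)/ln(1.01583) ≈ 25.339, so the balance reaches zero during payment 26.

26 months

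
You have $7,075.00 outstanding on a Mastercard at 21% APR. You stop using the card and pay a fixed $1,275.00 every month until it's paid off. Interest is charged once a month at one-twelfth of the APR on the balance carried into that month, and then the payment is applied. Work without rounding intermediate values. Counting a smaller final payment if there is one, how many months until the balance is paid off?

Monthly rate r = 21%/12 = 1.75% = 0.0175.
Recurrence: B ← B·(1+r) − $1,275.00.
Month 1: interest $123.81; balance after payment $5,923.81.
Month 2: interest $103.67; balance after payment $4,752.48.
Month 3: interest $83.17; balance after payment $3,560.65.
Month 4: interest $62.31; balance after payment $2,347.96.
Month 5: interest $41.09; balance after payment $1,114.05.
Month 6: interest $19.50; balance after payment $0.00.

6 payments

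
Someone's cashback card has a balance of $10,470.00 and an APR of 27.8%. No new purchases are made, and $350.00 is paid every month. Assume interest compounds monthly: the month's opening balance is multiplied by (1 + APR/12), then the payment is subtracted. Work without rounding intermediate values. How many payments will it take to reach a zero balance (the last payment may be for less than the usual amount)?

Monthly rate r = 27.8%/12 = 2.31667% = 0.0231667.
Recurrence: B ← B·(1+r) − $350.00.
Month 1: interest $242.56; balance after payment $10,362.56.
Month 2: interest $240.07; balance after payment $10,252.62.
Closed form: n = −ln(1 − rB₀/P)/ln(1+r) = −ln(0.30699)/ln(1.02317) ≈ 51.565, so the balance reaches zero during payment 52.

52 months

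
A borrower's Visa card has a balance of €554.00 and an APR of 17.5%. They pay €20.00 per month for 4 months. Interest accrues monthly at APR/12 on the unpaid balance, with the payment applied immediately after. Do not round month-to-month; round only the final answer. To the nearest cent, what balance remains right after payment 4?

Monthly rate r = 17.5%/12 = 1.45833% = 0.0145833.
Each month: B ← B·(1+r) − €20.00.
Month 1: interest €8.08; balance after payment €542.08.
Month 2: interest €7.91; balance after payment €529.98.
Month 3: interest €7.73; balance after payment €517.71.
Month 4: interest €7.55; balance after payment €505.26.

€505.26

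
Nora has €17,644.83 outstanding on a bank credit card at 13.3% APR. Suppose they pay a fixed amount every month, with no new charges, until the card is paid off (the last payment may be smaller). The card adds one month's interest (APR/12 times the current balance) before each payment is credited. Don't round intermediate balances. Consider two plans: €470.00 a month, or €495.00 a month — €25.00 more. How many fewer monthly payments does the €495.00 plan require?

Monthly rate r = 13.3%/12 = 1.10833% = 0.0110833.
At €470.00/mo: n = ⌈−ln(1 − rB₀/P)/ln(1+r)⌉ = 49 payments (last €381.58); total interest = total paid − €17,644.83 = €5,296.75.
At €495.00/mo: 46 payments (last €299.26); total interest €4,929.43.
Payments saved = 49 − 46 = 3.

3 fewer payments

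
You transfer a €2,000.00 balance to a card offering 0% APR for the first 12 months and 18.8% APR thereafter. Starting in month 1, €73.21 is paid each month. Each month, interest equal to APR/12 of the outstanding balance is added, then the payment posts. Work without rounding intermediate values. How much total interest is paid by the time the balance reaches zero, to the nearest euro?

€171

Promo months 1–12 at r₀ = 0%/12 = 0; months 13+ at r₁ = 18.8%/12 = 0.0156667.
After month 12 (no interest yet): B = €2,000.00 − 12·€73.21 = €1,121.48.
Then at r₁ with €73.21/mo: n₂ = −ln(1 − r₁·B/P)/ln(1+r₁) ≈ 17.65 → 18 more payments.
Total paid = 29·€73.21 + €47.97 = €2,171.06; interest = €2,171.06 − €2,000.00 = €171.06.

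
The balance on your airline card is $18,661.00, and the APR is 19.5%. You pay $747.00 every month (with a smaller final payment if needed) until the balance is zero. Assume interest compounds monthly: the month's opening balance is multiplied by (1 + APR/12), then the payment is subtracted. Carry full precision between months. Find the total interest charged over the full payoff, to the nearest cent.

Monthly rate r = 19.5%/12 = 1.625% = 0.01625.
Payoff takes n = ⌈−ln(1 − rB₀/P)/ln(1+r)⌉ = ⌈32.308⌉ = 33 payments; the last is $231.32.
Total paid = 32·$747.00 + $231.32 = $24,135.32.
Total interest = total paid − principal = $24,135.32 − $18,661.00 = $5,474.32.

$5,474.32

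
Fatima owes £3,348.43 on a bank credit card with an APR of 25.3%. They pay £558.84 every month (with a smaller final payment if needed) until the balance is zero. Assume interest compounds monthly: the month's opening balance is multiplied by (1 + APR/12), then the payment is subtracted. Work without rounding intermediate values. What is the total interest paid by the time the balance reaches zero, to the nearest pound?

Monthly rate r = 25.3%/12 = 2.10833% = 0.0210833.
Payoff takes n = ⌈−ln(1 − rB₀/P)/ln(1+r)⌉ = ⌈6.473⌉ = 7 payments; the last is £265.63.
Total paid = 6·£558.84 + £265.63 = £3,618.67.
Total interest = total paid − principal = £3,618.67 − £3,348.43 = £270.24.

£270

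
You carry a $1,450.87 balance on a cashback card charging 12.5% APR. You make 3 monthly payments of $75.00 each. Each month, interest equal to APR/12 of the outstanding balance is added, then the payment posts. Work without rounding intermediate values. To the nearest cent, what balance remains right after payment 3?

Monthly rate r = 12.5%/12 = 1.04167% = 0.0104167.
Each month: B ← B·(1+r) − $75.00.
Month 1: interest $15.11; balance after payment $1,390.98.
Month 2: interest $14.49; balance after payment $1,330.47.
Month 3: interest $13.86; balance after payment $1,269.33.

$1,269.33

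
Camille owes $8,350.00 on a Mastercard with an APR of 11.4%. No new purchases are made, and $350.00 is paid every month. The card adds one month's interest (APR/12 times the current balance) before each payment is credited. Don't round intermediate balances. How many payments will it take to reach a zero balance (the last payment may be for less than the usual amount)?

Monthly rate r = 11.4%/12 = 0.95% = 0.0095.
Recurrence: B ← B·(1+r) − $350.00.
Month 1: interest $79.33; balance after payment $8,079.33.
Month 2: interest $76.75; balance after payment $7,806.08.
Closed form: n = −ln(1 − rB₀/P)/ln(1+r) = −ln(0.77336)/ln(1.0095) ≈ 27.182, so the balance reaches zero during payment 28.

28 months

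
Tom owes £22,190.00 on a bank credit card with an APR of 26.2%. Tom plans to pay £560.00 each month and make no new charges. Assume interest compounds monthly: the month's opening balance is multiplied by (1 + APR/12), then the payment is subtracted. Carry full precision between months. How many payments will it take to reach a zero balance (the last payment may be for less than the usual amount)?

93 payments

Monthly rate r = 26.2%/12 = 2.18333% = 0.0218333.
Recurrence: B ← B·(1+r) − £560.00.
Month 1: interest £484.48; balance after payment £22,114.48.
Month 2: interest £482.83; balance after payment £22,037.31.
Closed form: n = −ln(1 − rB₀/P)/ln(1+r) = −ln(0.13485)/ln(1.02183) ≈ 92.764, so the balance reaches zero during payment 93.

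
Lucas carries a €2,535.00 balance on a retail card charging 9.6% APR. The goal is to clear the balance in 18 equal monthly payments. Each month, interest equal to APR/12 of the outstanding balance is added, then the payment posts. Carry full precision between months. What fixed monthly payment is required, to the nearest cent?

Monthly rate r = 9.6%/12 = 0.8% = 0.008.
Level-payment amortization: P = B₀·r / (1 − (1+r)^(−n)) = 2535.00·0.008 / (1 − 1.008^(−18)).
Denominator 1 − (1+r)^(−18) = 0.133616003.
P = 20.28 / 0.133616003 ≈ 151.78.

€151.78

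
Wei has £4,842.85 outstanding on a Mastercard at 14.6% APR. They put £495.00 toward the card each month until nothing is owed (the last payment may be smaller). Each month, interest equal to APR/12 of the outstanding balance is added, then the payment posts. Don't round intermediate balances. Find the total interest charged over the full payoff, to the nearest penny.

£345.41

Monthly rate r = 14.6%/12 = 1.21667% = 0.0121667.
Payoff takes n = ⌈−ln(1 − rB₀/P)/ln(1+r)⌉ = ⌈10.480⌉ = 11 payments; the last is £238.26.
Total paid = 10·£495.00 + £238.26 = £5,188.26.
Total interest = total paid − principal = £5,188.26 − £4,842.85 = £345.41.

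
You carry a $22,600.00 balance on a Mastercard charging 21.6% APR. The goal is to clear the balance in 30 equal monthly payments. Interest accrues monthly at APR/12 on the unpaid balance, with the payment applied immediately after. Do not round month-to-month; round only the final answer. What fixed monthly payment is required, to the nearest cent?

Monthly rate r = 21.6%/12 = 1.8% = 0.018.
Level-payment amortization: P = B₀·r / (1 − (1+r)^(−n)) = 22600.00·0.018 / (1 − 1.018^(−30)).
Denominator 1 − (1+r)^(−30) = 0.414446394.
P = 406.8 / 0.414446394 ≈ 981.55.

$981.55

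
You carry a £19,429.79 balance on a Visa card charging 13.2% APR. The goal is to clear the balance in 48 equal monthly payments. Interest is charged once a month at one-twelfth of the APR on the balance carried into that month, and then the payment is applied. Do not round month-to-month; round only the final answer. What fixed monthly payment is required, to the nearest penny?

Monthly rate r = 13.2%/12 = 1.1% = 0.011.
Level-payment amortization: P = B₀·r / (1 − (1+r)^(−n)) = 19429.79·0.011 / (1 − 1.011^(−48)).
Denominator 1 − (1+r)^(−48) = 0.408513916.
P = 213.728 / 0.408513916 ≈ 523.18.

£523.18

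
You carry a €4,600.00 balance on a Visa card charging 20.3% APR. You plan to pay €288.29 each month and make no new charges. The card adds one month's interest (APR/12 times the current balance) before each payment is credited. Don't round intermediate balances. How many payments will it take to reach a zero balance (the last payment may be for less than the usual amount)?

Monthly rate r = 20.3%/12 = 1.69167% = 0.0169167.
Recurrence: B ← B·(1+r) − €288.29.
Month 1: interest €77.82; balance after payment €4,389.53.
Month 2: interest €74.26; balance after payment €4,175.49.
Closed form: n = −ln(1 − rB₀/P)/ln(1+r) = −ln(0.73008)/ln(1.01692) ≈ 18.754, so the balance reaches zero during payment 19.

19 payments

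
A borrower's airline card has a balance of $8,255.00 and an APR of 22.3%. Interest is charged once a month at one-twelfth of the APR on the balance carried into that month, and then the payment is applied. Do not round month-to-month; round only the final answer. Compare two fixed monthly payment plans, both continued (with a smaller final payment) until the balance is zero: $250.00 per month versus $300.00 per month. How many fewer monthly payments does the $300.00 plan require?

13 fewer payments

Monthly rate r = 22.3%/12 = 1.85833% = 0.0185833.
At $250.00/mo: n = ⌈−ln(1 − rB₀/P)/ln(1+r)⌉ = 52 payments (last $161.92); total interest = total paid − $8,255.00 = $4,656.92.
At $300.00/mo: 39 payments (last $267.90); total interest $3,412.90.
Payments saved = 52 − 39 = 13.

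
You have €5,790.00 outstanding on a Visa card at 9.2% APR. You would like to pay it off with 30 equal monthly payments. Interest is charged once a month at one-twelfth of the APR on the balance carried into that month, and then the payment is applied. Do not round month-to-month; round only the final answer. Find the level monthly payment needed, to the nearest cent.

Monthly rate r = 9.2%/12 = 0.766667% = 0.00766667.
Level-payment amortization: P = B₀·r / (1 − (1+r)^(−n)) = 5790.00·0.00766667 / (1 − 1.00767^(−30)).
Denominator 1 − (1+r)^(−30) = 0.204769138.
P = 44.39 / 0.204769138 ≈ 216.78.

€216.78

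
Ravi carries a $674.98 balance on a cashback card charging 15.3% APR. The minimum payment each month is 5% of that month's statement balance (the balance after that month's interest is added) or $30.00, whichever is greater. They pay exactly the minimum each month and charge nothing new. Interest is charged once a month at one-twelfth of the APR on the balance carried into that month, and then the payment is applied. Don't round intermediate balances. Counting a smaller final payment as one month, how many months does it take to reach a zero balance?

Monthly rate r = 15.3%/12 = 1.275% = 0.01275.
While 5% of the post-interest balance exceeds $30.00, each month B ← (B·(1+r))·(1 − 0.05), i.e. B shrinks by the factor (1+r)·0.95 = 0.96211.
This holds for months 1–4. Entering month 5 the balance is $578.35; 5% of the post-interest balance is now below $30.00, so the flat $30.00 minimum applies from here.
From month 5 a fixed $30.00 at rate r clears $578.35 in 23 more payments. Total: 4 + 23 = 27 months.

27 months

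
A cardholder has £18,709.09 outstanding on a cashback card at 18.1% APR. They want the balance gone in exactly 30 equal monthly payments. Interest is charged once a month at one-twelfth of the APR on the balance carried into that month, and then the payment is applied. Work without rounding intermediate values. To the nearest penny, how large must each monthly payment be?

Monthly rate r = 18.1%/12 = 1.50833% = 0.0150833.
Level-payment amortization: P = B₀·r / (1 − (1+r)^(−n)) = 18709.09·0.0150833 / (1 − 1.01508^(−30)).
Denominator 1 − (1+r)^(−30) = 0.361811336.
P = 282.195 / 0.361811336 ≈ 779.95.

£779.95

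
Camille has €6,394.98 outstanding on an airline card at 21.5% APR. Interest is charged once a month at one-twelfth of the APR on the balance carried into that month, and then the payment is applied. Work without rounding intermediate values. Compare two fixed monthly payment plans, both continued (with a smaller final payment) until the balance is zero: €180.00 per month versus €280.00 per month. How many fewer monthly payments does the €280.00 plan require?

27 fewer payments

Monthly rate r = 21.5%/12 = 1.79167% = 0.0179167.
At €180.00/mo: n = ⌈−ln(1 − rB₀/P)/ln(1+r)⌉ = 57 payments (last €178.69); total interest = total paid − €6,394.98 = €3,863.71.
At €280.00/mo: 30 payments (last €178.72); total interest €1,903.74.
Payments saved = 57 − 30 = 27.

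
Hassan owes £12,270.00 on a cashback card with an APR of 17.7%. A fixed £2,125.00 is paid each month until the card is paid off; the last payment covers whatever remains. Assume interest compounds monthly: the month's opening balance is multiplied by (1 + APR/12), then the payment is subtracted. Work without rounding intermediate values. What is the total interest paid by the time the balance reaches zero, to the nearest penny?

£649.69

Monthly rate r = 17.7%/12 = 1.475% = 0.01475.
Payoff takes n = ⌈−ln(1 − rB₀/P)/ln(1+r)⌉ = ⌈6.079⌉ = 7 payments; the last is £169.69.
Total paid = 6·£2,125.00 + £169.69 = £12,919.69.
Total interest = total paid − principal = £12,919.69 − £12,270.00 = £649.69.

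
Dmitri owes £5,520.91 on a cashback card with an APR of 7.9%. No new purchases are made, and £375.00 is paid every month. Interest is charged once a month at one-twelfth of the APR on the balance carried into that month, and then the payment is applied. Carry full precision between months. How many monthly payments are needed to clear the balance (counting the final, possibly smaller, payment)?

16 payments

Monthly rate r = 7.9%/12 = 0.658333% = 0.00658333.
Recurrence: B ← B·(1+r) − £375.00.
Month 1: interest £36.35; balance after payment £5,182.26.
Month 2: interest £34.12; balance after payment £4,841.37.
Closed form: n = −ln(1 − rB₀/P)/ln(1+r) = −ln(0.90308)/ln(1.00658) ≈ 15.537, so the balance reaches zero during payment 16.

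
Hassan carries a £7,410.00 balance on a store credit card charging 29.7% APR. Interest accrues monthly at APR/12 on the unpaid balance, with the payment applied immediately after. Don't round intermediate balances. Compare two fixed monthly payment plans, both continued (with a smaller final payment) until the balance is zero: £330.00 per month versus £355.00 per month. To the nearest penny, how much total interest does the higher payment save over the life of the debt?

Monthly rate r = 29.7%/12 = 2.475% = 0.02475.
At £330.00/mo: n = ⌈−ln(1 − rB₀/P)/ln(1+r)⌉ = 34 payments (last £62.18); total interest = total paid − £7,410.00 = £3,542.18.
At £355.00/mo: 30 payments (last £261.13); total interest £3,146.13.
Interest saved = £3,542.18 − £3,146.13 = £396.05.

£396.05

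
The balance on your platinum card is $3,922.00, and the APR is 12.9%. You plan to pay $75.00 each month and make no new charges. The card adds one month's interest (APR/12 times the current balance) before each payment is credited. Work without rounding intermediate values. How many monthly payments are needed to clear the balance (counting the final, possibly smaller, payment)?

78 months

Monthly rate r = 12.9%/12 = 1.075% = 0.01075.
Recurrence: B ← B·(1+r) − $75.00.
Month 1: interest $42.16; balance after payment $3,889.16.
Month 2: interest $41.81; balance after payment $3,855.97.
Closed form: n = −ln(1 − rB₀/P)/ln(1+r) = −ln(0.43785)/ln(1.01075) ≈ 77.239, so the balance reaches zero during payment 78.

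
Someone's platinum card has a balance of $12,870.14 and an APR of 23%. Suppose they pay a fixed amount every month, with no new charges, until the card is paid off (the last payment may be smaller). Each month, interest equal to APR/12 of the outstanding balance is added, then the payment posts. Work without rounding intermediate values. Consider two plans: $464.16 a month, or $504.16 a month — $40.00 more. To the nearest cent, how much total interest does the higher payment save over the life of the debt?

$690.12

Monthly rate r = 23%/12 = 1.91667% = 0.0191667.
At $464.16/mo: n = ⌈−ln(1 − rB₀/P)/ln(1+r)⌉ = 40 payments (last $432.65); total interest = total paid − $12,870.14 = $5,664.75.
At $504.16/mo: 36 payments (last $199.17); total interest $4,974.63.
Interest saved = $5,664.75 − $4,974.63 = $690.12.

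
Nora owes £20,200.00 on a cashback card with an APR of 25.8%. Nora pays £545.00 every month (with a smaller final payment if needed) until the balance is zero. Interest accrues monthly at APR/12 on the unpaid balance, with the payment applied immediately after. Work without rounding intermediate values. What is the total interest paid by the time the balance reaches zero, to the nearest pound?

£20,638

Monthly rate r = 25.8%/12 = 2.15% = 0.0215.
Payoff takes n = ⌈−ln(1 − rB₀/P)/ln(1+r)⌉ = ⌈74.932⌉ = 75 payments; the last is £508.26.
Total paid = 74·£545.00 + £508.26 = £40,838.26.
Total interest = total paid − principal = £40,838.26 − £20,200.00 = £20,638.26.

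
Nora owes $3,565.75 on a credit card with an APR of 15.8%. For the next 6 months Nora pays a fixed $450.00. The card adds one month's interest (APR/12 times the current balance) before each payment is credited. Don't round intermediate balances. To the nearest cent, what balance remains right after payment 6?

Monthly rate r = 15.8%/12 = 1.31667% = 0.0131667.
Each month: B ← B·(1+r) − $450.00.
Month 1: interest $46.95; balance after payment $3,162.70.
Month 2: interest $41.64; balance after payment $2,754.34.
Month 3: interest $36.27; balance after payment $2,340.61.
Month 4: interest $30.82; balance after payment $1,921.42.
Month 5: interest $25.30; balance after payment $1,496.72.
Month 6: interest $19.71; balance after payment $1,066.43.

$1,066.43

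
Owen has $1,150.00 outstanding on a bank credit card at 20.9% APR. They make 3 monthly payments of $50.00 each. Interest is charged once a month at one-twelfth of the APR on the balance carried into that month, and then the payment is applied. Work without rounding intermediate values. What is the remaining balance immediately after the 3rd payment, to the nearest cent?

$1,058.51

Monthly rate r = 20.9%/12 = 1.74167% = 0.0174167.
Each month: B ← B·(1+r) − $50.00.
Month 1: interest $20.03; balance after payment $1,120.03.
Month 2: interest $19.51; balance after payment $1,089.54.
Month 3: interest $18.98; balance after payment $1,058.51.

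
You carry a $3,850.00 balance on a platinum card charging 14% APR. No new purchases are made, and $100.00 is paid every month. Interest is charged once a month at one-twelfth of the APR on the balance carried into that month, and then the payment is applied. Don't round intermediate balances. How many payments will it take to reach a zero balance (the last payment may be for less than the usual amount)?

52 months

Monthly rate r = 14%/12 = 1.16667% = 0.0116667.
Recurrence: B ← B·(1+r) − $100.00.
Month 1: interest $44.92; balance after payment $3,794.92.
Month 2: interest $44.27; balance after payment $3,739.19.
Closed form: n = −ln(1 − rB₀/P)/ln(1+r) = −ln(0.55083)/ln(1.01167) ≈ 51.411, so the balance reaches zero during payment 52.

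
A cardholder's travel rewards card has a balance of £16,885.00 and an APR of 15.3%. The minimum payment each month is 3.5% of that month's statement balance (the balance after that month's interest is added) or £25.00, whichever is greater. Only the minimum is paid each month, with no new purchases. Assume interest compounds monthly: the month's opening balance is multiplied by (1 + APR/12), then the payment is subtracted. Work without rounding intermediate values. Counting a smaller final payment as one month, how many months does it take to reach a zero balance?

Monthly rate r = 15.3%/12 = 1.275% = 0.01275.
While 3.5% of the post-interest balance exceeds £25.00, each month B ← (B·(1+r))·(1 − 0.035), i.e. B shrinks by the factor (1+r)·0.965 = 0.9773.
This holds for months 1–139. Entering month 140 the balance is £694.40; 3.5% of the post-interest balance is now below £25.00, so the flat £25.00 minimum applies from here.
From month 140 a fixed £25.00 at rate r clears £694.40 in 35 more payments. Total: 139 + 35 = 174 months.

174 months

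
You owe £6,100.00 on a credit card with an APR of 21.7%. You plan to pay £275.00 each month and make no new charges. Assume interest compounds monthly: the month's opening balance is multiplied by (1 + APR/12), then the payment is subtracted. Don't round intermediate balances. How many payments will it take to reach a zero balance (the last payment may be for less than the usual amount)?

Monthly rate r = 21.7%/12 = 1.80833% = 0.0180833.
Recurrence: B ← B·(1+r) − £275.00.
Month 1: interest £110.31; balance after payment £5,935.31.
Month 2: interest £107.33; balance after payment £5,767.64.
Closed form: n = −ln(1 − rB₀/P)/ln(1+r) = −ln(0.59888)/ln(1.01808) ≈ 28.607, so the balance reaches zero during payment 29.

29 payments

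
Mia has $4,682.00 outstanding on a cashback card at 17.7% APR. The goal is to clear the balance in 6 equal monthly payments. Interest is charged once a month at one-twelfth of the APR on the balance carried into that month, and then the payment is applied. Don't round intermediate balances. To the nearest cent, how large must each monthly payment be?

$821.11

Monthly rate r = 17.7%/12 = 1.475% = 0.01475.
Level-payment amortization: P = B₀·r / (1 − (1+r)^(−n)) = 4682.00·0.01475 / (1 − 1.01475^(−6)).
Denominator 1 − (1+r)^(−6) = 0.0841051014.
P = 69.0595 / 0.0841051014 ≈ 821.11.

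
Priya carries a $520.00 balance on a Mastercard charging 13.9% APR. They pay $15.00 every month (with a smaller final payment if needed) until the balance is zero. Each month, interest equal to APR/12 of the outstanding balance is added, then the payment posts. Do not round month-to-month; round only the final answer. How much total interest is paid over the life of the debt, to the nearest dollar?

Monthly rate r = 13.9%/12 = 1.15833% = 0.0115833.
Payoff takes n = ⌈−ln(1 − rB₀/P)/ln(1+r)⌉ = ⌈44.580⌉ = 45 payments; the last is $8.73.
Total paid = 44·$15.00 + $8.73 = $668.73.
Total interest = total paid − principal = $668.73 − $520.00 = $148.73.

$149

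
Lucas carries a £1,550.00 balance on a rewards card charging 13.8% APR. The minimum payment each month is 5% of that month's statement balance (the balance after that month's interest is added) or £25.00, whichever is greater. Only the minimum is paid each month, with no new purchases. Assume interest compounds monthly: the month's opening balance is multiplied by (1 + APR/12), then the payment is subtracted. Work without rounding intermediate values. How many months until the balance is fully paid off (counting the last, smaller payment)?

52 months

Monthly rate r = 13.8%/12 = 1.15% = 0.0115.
While 5% of the post-interest balance exceeds £25.00, each month B ← (B·(1+r))·(1 − 0.05), i.e. B shrinks by the factor (1+r)·0.95 = 0.96093.
This holds for months 1–29. Entering month 30 the balance is £487.90; 5% of the post-interest balance is now below £25.00, so the flat £25.00 minimum applies from here.
From month 30 a fixed £25.00 at rate r clears £487.90 in 23 more payments. Total: 29 + 23 = 52 months.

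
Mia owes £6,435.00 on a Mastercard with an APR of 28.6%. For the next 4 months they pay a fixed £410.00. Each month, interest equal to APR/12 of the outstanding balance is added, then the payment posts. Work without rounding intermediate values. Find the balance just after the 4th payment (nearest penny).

£5,371.18

Monthly rate r = 28.6%/12 = 2.38333% = 0.0238333.
Each month: B ← B·(1+r) − £410.00.
Month 1: interest £153.37; balance after payment £6,178.37.
Month 2: interest £147.25; balance after payment £5,915.62.
Month 3: interest £140.99; balance after payment £5,646.61.
Month 4: interest £134.58; balance after payment £5,371.18.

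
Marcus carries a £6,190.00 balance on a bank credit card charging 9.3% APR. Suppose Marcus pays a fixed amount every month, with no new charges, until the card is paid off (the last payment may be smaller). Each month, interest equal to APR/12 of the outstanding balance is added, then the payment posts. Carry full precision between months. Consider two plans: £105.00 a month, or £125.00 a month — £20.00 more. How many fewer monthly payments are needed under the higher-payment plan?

17 fewer payments

Monthly rate r = 9.3%/12 = 0.775% = 0.00775.
At £105.00/mo: n = ⌈−ln(1 − rB₀/P)/ln(1+r)⌉ = 80 payments (last £7.33); total interest = total paid − £6,190.00 = £2,112.33.
At £125.00/mo: 63 payments (last £89.21); total interest £1,649.21.
Payments saved = 80 − 63 = 17.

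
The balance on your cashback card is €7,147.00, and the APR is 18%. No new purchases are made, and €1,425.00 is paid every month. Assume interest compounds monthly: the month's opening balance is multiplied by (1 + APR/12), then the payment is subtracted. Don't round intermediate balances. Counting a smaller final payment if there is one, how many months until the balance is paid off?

6 payments

Monthly rate r = 18%/12 = 1.5% = 0.015.
Recurrence: B ← B·(1+r) − €1,425.00.
Month 1: interest €107.20; balance after payment €5,829.20.
Month 2: interest €87.44; balance after payment €4,491.64.
Month 3: interest €67.37; balance after payment €3,134.02.
Month 4: interest €47.01; balance after payment €1,756.03.
Month 5: interest €26.34; balance after payment €357.37.
Month 6: interest €5.36; balance after payment €0.00.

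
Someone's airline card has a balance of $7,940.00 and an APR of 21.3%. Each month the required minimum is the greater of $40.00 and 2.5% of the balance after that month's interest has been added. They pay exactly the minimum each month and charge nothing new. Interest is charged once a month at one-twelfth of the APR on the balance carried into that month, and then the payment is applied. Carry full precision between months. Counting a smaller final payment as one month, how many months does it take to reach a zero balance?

Monthly rate r = 21.3%/12 = 1.775% = 0.01775.
While 2.5% of the post-interest balance exceeds $40.00, each month B ← (B·(1+r))·(1 − 0.025), i.e. B shrinks by the factor (1+r)·0.975 = 0.99231.
This holds for months 1–210. Entering month 211 the balance is $1,568.28; 2.5% of the post-interest balance is now below $40.00, so the flat $40.00 minimum applies from here.
From month 211 a fixed $40.00 at rate r clears $1,568.28 in 68 more payments. Total: 210 + 68 = 278 months.

278 months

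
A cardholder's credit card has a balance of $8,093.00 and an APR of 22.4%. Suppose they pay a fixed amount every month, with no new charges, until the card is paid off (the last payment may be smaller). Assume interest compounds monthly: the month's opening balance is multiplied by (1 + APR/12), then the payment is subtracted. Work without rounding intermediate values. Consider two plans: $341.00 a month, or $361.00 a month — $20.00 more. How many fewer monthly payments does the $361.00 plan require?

2 fewer payments

Monthly rate r = 22.4%/12 = 1.86667% = 0.0186667.
At $341.00/mo: n = ⌈−ln(1 − rB₀/P)/ln(1+r)⌉ = 32 payments (last $219.97); total interest = total paid − $8,093.00 = $2,697.97.
At $361.00/mo: 30 payments (last $113.10); total interest $2,489.10.
Payments saved = 32 − 30 = 2.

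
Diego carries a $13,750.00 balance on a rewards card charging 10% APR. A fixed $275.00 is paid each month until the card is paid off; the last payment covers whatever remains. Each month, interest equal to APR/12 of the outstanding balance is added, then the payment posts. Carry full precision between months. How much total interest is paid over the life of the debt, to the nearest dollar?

Monthly rate r = 10%/12 = 0.833333% = 0.00833333.
Payoff takes n = ⌈−ln(1 − rB₀/P)/ln(1+r)⌉ = ⌈64.949⌉ = 65 payments; the last is $260.95.
Total paid = 64·$275.00 + $260.95 = $17,860.95.
Total interest = total paid − principal = $17,860.95 − $13,750.00 = $4,110.95.

$4,111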